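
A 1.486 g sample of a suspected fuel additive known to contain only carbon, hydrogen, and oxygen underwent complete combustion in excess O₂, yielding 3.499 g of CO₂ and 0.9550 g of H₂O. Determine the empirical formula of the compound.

mol C = 3.499 g CO₂ ÷ 44.009 g/mol = 0.079506 mol
mol H = 2 × 0.9550 g H₂O ÷ 18.015 g/mol = 0.10602 mol
mass O = 1.486 − (0.95495 + 0.10687) = 0.42418 g → mol O = 0.42418 ÷ 15.999 = 0.026513 mol
Divide by the smallest (0.026513 mol): C 2.999, H 3.999, O 1.000

C3H4O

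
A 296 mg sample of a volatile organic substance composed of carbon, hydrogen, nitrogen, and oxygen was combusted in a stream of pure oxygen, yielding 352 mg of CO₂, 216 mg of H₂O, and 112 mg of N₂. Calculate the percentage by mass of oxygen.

mol C = 0.352 g CO₂ ÷ 44.009 g/mol = 0.007998 mol
mol H = 2 × 0.216 g H₂O ÷ 18.015 g/mol = 0.02398 mol
mol N = 2 × 0.112 g N₂ ÷ 28.014 g/mol = 0.007996 mol
mass O = 0.296 − (0.09607 + 0.02417 + 0.1120) = 0.06376 g → mol O = 0.06376 ÷ 15.999 = 0.003985 mol
mass % O = 0.06376 g ÷ 0.296 g × 100%

21.5%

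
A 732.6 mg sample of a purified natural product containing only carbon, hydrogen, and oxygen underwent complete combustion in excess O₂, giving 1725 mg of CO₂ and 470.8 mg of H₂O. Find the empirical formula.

mol C = 1.725 g CO₂ ÷ 44.009 g/mol = 0.039197 mol
mol H = 2 × 0.4708 g H₂O ÷ 18.015 g/mol = 0.052268 mol
mass O = 0.7326 − (0.47079 + 0.052686) = 0.20912 g → mol O = 0.20912 ÷ 15.999 = 0.013071 mol
Divide by the smallest (0.013071 mol): C 2.999, H 3.999, O 1.000

C3H4O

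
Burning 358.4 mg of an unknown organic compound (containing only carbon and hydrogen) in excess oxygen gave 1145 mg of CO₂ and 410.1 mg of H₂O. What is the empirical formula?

mol C = 1.145 g CO₂ ÷ 44.009 g/mol = 0.026017 mol
mol H = 2 × 0.4101 g H₂O ÷ 18.015 g/mol = 0.045529 mol
Divide by the smallest (0.026017 mol): C 1.000, H 1.750
Multiplying each by 4 gives whole numbers: C 4.00, H 7.00

C4H7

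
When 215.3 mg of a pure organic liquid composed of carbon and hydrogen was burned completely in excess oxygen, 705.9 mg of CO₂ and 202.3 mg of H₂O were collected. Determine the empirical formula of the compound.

C5H7

mol C = 0.7059 g CO₂ ÷ 44.009 g/mol = 0.016040 mol
mol H = 2 × 0.2023 g H₂O ÷ 18.015 g/mol = 0.022459 mol
Divide by the smallest (0.016040 mol): C 1.000, H 1.400
Multiplying each by 5 gives whole numbers: C 5.00, H 7.00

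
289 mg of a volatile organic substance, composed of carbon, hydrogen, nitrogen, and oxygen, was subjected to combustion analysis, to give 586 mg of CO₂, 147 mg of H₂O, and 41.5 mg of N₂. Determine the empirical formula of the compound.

C9H11N2O3

mol C = 0.586 g CO₂ ÷ 44.009 g/mol = 0.01332 mol
mol H = 2 × 0.147 g H₂O ÷ 18.015 g/mol = 0.01632 mol
mol N = 2 × 0.0415 g N₂ ÷ 28.014 g/mol = 0.002963 mol
mass O = 0.289 − (0.1599 + 0.01645 + 0.04150) = 0.07112 g → mol O = 0.07112 ÷ 15.999 = 0.004445 mol
Divide by the smallest (0.002963 mol): C 4.494, H 5.508, N 1.000, O 1.500
Multiplying each by 2 gives whole numbers: C 8.99, H 11.02, N 2.00, O 3.00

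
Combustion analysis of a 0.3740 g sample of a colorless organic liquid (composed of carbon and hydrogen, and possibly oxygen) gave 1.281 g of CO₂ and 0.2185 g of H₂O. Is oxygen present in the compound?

no

mol C = 1.281 g CO₂ ÷ 44.009 g/mol = 0.029108 mol
mol H = 2 × 0.2185 g H₂O ÷ 18.015 g/mol = 0.024258 mol
C and H together account for 0.37406 g — essentially the entire 0.3740 g sample — so the compound contains no oxygen.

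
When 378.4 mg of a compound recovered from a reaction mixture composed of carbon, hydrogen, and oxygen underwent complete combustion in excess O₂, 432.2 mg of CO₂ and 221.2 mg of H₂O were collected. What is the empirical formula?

mol C = 0.4322 g CO₂ ÷ 44.009 g/mol = 0.0098207 mol
mol H = 2 × 0.2212 g H₂O ÷ 18.015 g/mol = 0.024557 mol
mass O = 0.3784 − (0.11796 + 0.024754) = 0.23569 g → mol O = 0.23569 ÷ 15.999 = 0.014732 mol
Divide by the smallest (0.0098207 mol): C 1.000, H 2.501, O 1.500
Multiplying each by 2 gives whole numbers: C 2.00, H 5.00, O 3.00

C2H5O3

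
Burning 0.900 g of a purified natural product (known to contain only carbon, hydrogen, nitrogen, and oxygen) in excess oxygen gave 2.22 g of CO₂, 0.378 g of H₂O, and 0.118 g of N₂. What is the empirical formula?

mol C = 2.22 g CO₂ ÷ 44.009 g/mol = 0.05044 mol
mol H = 2 × 0.378 g H₂O ÷ 18.015 g/mol = 0.04197 mol
mol N = 2 × 0.118 g N₂ ÷ 28.014 g/mol = 0.008424 mol
mass O = 0.900 − (0.6059 + 0.04230 + 0.1180) = 0.1338 g → mol O = 0.1338 ÷ 15.999 = 0.008364 mol
Divide by the smallest (0.008364 mol): C 6.031, H 5.017, N 1.007, O 1.000

C6H5NO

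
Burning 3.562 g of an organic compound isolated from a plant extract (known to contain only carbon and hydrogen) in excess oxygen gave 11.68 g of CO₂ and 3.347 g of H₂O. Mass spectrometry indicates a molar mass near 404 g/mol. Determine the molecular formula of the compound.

mol C = 11.68 g CO₂ ÷ 44.009 g/mol = 0.26540 mol
mol H = 2 × 3.347 g H₂O ÷ 18.015 g/mol = 0.37158 mol
Divide by the smallest (0.26540 mol): C 1.000, H 1.400
Multiplying each by 5 gives whole numbers: C 5.00, H 7.00
Empirical formula: C5H7
Empirical-formula mass = 67.11 g/mol; 404 ÷ 67.11 ≈ 6, so the molecular formula is C30H42.

C30H42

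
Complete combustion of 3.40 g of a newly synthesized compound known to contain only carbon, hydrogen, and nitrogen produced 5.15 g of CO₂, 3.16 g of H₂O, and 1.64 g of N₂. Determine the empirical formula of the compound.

CH3N

mol C = 5.15 g CO₂ ÷ 44.009 g/mol = 0.1170 mol
mol H = 2 × 3.16 g H₂O ÷ 18.015 g/mol = 0.3508 mol
mol N = 2 × 1.64 g N₂ ÷ 28.014 g/mol = 0.1171 mol
Divide by the smallest (0.1170 mol): C 1.000, H 2.998, N 1.001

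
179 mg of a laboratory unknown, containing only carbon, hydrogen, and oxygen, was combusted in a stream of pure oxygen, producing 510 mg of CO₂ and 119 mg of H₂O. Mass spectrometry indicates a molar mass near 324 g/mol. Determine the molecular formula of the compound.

mol C = 0.510 g CO₂ ÷ 44.009 g/mol = 0.01159 mol
mol H = 2 × 0.119 g H₂O ÷ 18.015 g/mol = 0.01321 mol
mass O = 0.179 − (0.1392 + 0.01332) = 0.02649 g → mol O = 0.02649 ÷ 15.999 = 0.001656 mol
Divide by the smallest (0.001656 mol): C 6.998, H 7.978, O 1.000
Empirical formula: C7H8O
Empirical-formula mass = 108.14 g/mol; 324 ÷ 108.14 ≈ 3, so the molecular formula is C21H24O3.

C21H24O3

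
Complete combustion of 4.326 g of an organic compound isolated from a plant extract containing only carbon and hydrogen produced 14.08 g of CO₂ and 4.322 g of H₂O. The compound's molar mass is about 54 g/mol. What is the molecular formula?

mol C = 14.08 g CO₂ ÷ 44.009 g/mol = 0.31993 mol
mol H = 2 × 4.322 g H₂O ÷ 18.015 g/mol = 0.47982 mol
Divide by the smallest (0.31993 mol): C 1.000, H 1.500
Multiplying each by 2 gives whole numbers: C 2.00, H 3.00
Empirical formula: C2H3
Empirical-formula mass = 27.05 g/mol; 54 ÷ 27.05 ≈ 2, so the molecular formula is C4H6.

C4H6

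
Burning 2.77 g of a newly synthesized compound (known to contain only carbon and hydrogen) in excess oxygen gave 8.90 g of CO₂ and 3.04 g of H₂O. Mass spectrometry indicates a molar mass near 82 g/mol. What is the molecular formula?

C6H10

mol C = 8.90 g CO₂ ÷ 44.009 g/mol = 0.2022 mol
mol H = 2 × 3.04 g H₂O ÷ 18.015 g/mol = 0.3375 mol
Divide by the smallest (0.2022 mol): C 1.000, H 1.669
Multiplying each by 3 gives whole numbers: C 3.00, H 5.01
Empirical formula: C3H5
Empirical-formula mass = 41.07 g/mol; 82 ÷ 41.07 ≈ 2, so the molecular formula is C6H10.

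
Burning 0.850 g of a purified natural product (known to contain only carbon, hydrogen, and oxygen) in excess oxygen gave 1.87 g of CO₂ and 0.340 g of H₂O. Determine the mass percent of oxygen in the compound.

35.5%

mol C = 1.87 g CO₂ ÷ 44.009 g/mol = 0.04249 mol
mol H = 2 × 0.340 g H₂O ÷ 18.015 g/mol = 0.03775 mol
mass O = 0.850 − (0.5104 + 0.03805) = 0.3016 g → mol O = 0.3016 ÷ 15.999 = 0.01885 mol
mass % O = 0.3016 g ÷ 0.850 g × 100%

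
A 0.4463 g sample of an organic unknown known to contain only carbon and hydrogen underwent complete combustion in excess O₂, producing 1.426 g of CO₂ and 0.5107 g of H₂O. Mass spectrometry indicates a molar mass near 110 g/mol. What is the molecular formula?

C8H14

mol C = 1.426 g CO₂ ÷ 44.009 g/mol = 0.032402 mol
mol H = 2 × 0.5107 g H₂O ÷ 18.015 g/mol = 0.056697 mol
Divide by the smallest (0.032402 mol): C 1.000, H 1.750
Multiplying each by 4 gives whole numbers: C 4.00, H 7.00
Empirical formula: C4H7
Empirical-formula mass = 55.10 g/mol; 110 ÷ 55.10 ≈ 2, so the molecular formula is C8H14.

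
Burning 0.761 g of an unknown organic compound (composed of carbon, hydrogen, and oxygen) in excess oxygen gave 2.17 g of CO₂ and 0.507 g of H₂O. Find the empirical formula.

C7H8O

mol C = 2.17 g CO₂ ÷ 44.009 g/mol = 0.04931 mol
mol H = 2 × 0.507 g H₂O ÷ 18.015 g/mol = 0.05629 mol
mass O = 0.761 − (0.5922 + 0.05674) = 0.1120 g → mol O = 0.1120 ÷ 15.999 = 0.007002 mol
Divide by the smallest (0.007002 mol): C 7.042, H 8.039, O 1.000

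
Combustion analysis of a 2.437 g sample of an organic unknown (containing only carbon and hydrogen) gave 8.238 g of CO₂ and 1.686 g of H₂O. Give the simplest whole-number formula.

CH

mol C = 8.238 g CO₂ ÷ 44.009 g/mol = 0.18719 mol
mol H = 2 × 1.686 g H₂O ÷ 18.015 g/mol = 0.18718 mol
Divide by the smallest (0.18718 mol): C 1.000, H 1.000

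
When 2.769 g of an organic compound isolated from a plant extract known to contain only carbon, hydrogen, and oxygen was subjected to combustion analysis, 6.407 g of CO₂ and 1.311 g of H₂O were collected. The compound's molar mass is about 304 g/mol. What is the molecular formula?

C16H16O6

mol C = 6.407 g CO₂ ÷ 44.009 g/mol = 0.14558 mol
mol H = 2 × 1.311 g H₂O ÷ 18.015 g/mol = 0.14555 mol
mass O = 2.769 − (1.7486 + 0.14671) = 0.87368 g → mol O = 0.87368 ÷ 15.999 = 0.054609 mol
Divide by the smallest (0.054609 mol): C 2.666, H 2.665, O 1.000
Multiplying each by 3 gives whole numbers: C 8.00, H 8.00, O 3.00
Empirical formula: C8H8O3
Empirical-formula mass = 152.15 g/mol; 304 ÷ 152.15 ≈ 2, so the molecular formula is C16H16O6.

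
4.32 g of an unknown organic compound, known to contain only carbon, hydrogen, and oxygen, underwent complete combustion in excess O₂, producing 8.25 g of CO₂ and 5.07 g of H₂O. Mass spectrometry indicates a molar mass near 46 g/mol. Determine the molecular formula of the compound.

C2H6O

mol C = 8.25 g CO₂ ÷ 44.009 g/mol = 0.1875 mol
mol H = 2 × 5.07 g H₂O ÷ 18.015 g/mol = 0.5629 mol
mass O = 4.32 − (2.252 + 0.5674) = 1.501 g → mol O = 1.501 ÷ 15.999 = 0.09382 mol
Divide by the smallest (0.09382 mol): C 1.998, H 5.999, O 1.000
Empirical formula: C2H6O
Empirical-formula mass = 46.07 g/mol; 46 ÷ 46.07 ≈ 1, so the molecular formula is C2H6O.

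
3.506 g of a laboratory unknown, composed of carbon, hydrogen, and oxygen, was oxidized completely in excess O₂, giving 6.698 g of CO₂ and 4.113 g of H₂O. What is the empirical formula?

mol C = 6.698 g CO₂ ÷ 44.009 g/mol = 0.15220 mol
mol H = 2 × 4.113 g H₂O ÷ 18.015 g/mol = 0.45662 mol
mass O = 3.506 − (1.8280 + 0.46027) = 1.2177 g → mol O = 1.2177 ÷ 15.999 = 0.076111 mol
Divide by the smallest (0.076111 mol): C 2.000, H 5.999, O 1.000

C2H6O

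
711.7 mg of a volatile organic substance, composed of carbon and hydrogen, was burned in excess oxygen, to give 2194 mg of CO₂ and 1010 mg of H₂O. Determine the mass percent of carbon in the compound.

mol C = 2.194 g CO₂ ÷ 44.009 g/mol = 0.049853 mol
mol H = 2 × 1.010 g H₂O ÷ 18.015 g/mol = 0.11213 mol
mass % C = 0.59879 g ÷ 0.7117 g × 100%

84.14%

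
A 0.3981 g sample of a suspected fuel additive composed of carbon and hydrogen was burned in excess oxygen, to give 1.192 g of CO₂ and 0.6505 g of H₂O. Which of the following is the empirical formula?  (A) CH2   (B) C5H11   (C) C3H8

(C) C3H8

mol C = 1.192 g CO₂ ÷ 44.009 g/mol = 0.027085 mol
mol H = 2 × 0.6505 g H₂O ÷ 18.015 g/mol = 0.072218 mol
Divide by the smallest (0.027085 mol): C 1.000, H 2.666
Multiplying each by 3 gives whole numbers: C 3.00, H 8.00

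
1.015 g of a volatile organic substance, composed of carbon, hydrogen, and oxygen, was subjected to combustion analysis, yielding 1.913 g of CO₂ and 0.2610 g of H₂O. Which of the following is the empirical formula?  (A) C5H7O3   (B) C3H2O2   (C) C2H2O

(B) C3H2O2

mol C = 1.913 g CO₂ ÷ 44.009 g/mol = 0.043468 mol
mol H = 2 × 0.2610 g H₂O ÷ 18.015 g/mol = 0.028976 mol
mass O = 1.015 − (0.52210 + 0.029208) = 0.46369 g → mol O = 0.46369 ÷ 15.999 = 0.028983 mol
Divide by the smallest (0.028976 mol): C 1.500, H 1.000, O 1.000
Multiplying each by 2 gives whole numbers: C 3.00, H 2.00, O 2.00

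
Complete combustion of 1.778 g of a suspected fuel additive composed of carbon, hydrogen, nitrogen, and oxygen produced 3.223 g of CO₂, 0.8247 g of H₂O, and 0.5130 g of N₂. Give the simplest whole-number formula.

C4H5N2O

mol C = 3.223 g CO₂ ÷ 44.009 g/mol = 0.073235 mol
mol H = 2 × 0.8247 g H₂O ÷ 18.015 g/mol = 0.091557 mol
mol N = 2 × 0.5130 g N₂ ÷ 28.014 g/mol = 0.036625 mol
mass O = 1.778 − (0.87963 + 0.092289 + 0.51300) = 0.29308 g → mol O = 0.29308 ÷ 15.999 = 0.018319 mol
Divide by the smallest (0.018319 mol): C 3.998, H 4.998, N 1.999, O 1.000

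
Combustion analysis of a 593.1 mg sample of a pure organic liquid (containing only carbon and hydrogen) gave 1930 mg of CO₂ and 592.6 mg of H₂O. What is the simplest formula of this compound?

mol C = 1.930 g CO₂ ÷ 44.009 g/mol = 0.043855 mol
mol H = 2 × 0.5926 g H₂O ÷ 18.015 g/mol = 0.065790 mol
Divide by the smallest (0.043855 mol): C 1.000, H 1.500
Multiplying each by 2 gives whole numbers: C 2.00, H 3.00

C2H3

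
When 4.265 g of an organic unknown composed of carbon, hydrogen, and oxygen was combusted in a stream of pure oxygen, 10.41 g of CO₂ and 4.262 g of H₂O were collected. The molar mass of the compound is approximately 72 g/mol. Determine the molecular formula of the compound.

C4H8O

mol C = 10.41 g CO₂ ÷ 44.009 g/mol = 0.23654 mol
mol H = 2 × 4.262 g H₂O ÷ 18.015 g/mol = 0.47316 mol
mass O = 4.265 − (2.8411 + 0.47695) = 0.94694 g → mol O = 0.94694 ÷ 15.999 = 0.059188 mol
Divide by the smallest (0.059188 mol): C 3.996, H 7.994, O 1.000
Empirical formula: C4H8O
Empirical-formula mass = 72.11 g/mol; 72 ÷ 72.11 ≈ 1, so the molecular formula is C4H8O.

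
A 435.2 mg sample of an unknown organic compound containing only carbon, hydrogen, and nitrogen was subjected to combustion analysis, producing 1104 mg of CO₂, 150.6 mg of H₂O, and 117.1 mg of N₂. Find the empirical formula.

C3H2N

mol C = 1.104 g CO₂ ÷ 44.009 g/mol = 0.025086 mol
mol H = 2 × 0.1506 g H₂O ÷ 18.015 g/mol = 0.016719 mol
mol N = 2 × 0.1171 g N₂ ÷ 28.014 g/mol = 0.0083601 mol
Divide by the smallest (0.0083601 mol): C 3.001, H 2.000, N 1.000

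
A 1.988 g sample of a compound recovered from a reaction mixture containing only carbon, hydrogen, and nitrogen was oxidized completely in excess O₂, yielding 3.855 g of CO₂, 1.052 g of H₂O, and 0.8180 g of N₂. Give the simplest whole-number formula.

mol C = 3.855 g CO₂ ÷ 44.009 g/mol = 0.087596 mol
mol H = 2 × 1.052 g H₂O ÷ 18.015 g/mol = 0.11679 mol
mol N = 2 × 0.8180 g N₂ ÷ 28.014 g/mol = 0.058399 mol
Divide by the smallest (0.058399 mol): C 1.500, H 2.000, N 1.000
Multiplying each by 2 gives whole numbers: C 3.00, H 4.00, N 2.00

C3H4N2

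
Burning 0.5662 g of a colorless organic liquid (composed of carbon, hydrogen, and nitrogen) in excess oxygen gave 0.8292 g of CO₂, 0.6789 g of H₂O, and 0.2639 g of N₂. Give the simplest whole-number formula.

CH4N

mol C = 0.8292 g CO₂ ÷ 44.009 g/mol = 0.018842 mol
mol H = 2 × 0.6789 g H₂O ÷ 18.015 g/mol = 0.075371 mol
mol N = 2 × 0.2639 g N₂ ÷ 28.014 g/mol = 0.018841 mol
Divide by the smallest (0.018841 mol): C 1.000, H 4.000, N 1.000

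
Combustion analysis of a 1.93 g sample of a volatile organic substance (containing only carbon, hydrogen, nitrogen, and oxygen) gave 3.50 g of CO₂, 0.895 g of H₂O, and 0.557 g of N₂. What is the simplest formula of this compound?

C4H5N2O

mol C = 3.50 g CO₂ ÷ 44.009 g/mol = 0.07953 mol
mol H = 2 × 0.895 g H₂O ÷ 18.015 g/mol = 0.09936 mol
mol N = 2 × 0.557 g N₂ ÷ 28.014 g/mol = 0.03977 mol
mass O = 1.93 − (0.9552 + 0.1002 + 0.5570) = 0.3176 g → mol O = 0.3176 ÷ 15.999 = 0.01985 mol
Divide by the smallest (0.01985 mol): C 4.006, H 5.005, N 2.003, O 1.000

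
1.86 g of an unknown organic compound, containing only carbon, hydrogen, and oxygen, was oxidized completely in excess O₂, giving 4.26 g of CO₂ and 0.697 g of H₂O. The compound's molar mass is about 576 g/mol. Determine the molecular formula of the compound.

C30H24O12

mol C = 4.26 g CO₂ ÷ 44.009 g/mol = 0.09680 mol
mol H = 2 × 0.697 g H₂O ÷ 18.015 g/mol = 0.07738 mol
mass O = 1.86 − (1.163 + 0.07800) = 0.6194 g → mol O = 0.6194 ÷ 15.999 = 0.03871 mol
Divide by the smallest (0.03871 mol): C 2.500, H 1.999, O 1.000
Multiplying each by 2 gives whole numbers: C 5.00, H 4.00, O 2.00
Empirical formula: C5H4O2
Empirical-formula mass = 96.08 g/mol; 576 ÷ 96.08 ≈ 6, so the molecular formula is C30H24O12.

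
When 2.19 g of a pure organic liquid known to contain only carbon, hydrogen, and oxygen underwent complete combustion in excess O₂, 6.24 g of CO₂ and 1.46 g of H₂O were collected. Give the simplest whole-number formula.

mol C = 6.24 g CO₂ ÷ 44.009 g/mol = 0.1418 mol
mol H = 2 × 1.46 g H₂O ÷ 18.015 g/mol = 0.1621 mol
mass O = 2.19 − (1.703 + 0.1634) = 0.3236 g → mol O = 0.3236 ÷ 15.999 = 0.02023 mol
Divide by the smallest (0.02023 mol): C 7.010, H 8.014, O 1.000

C7H8O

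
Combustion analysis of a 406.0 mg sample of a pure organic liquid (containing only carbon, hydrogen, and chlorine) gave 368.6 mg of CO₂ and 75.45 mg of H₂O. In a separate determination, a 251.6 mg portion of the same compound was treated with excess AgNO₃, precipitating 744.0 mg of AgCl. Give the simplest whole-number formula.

CHCl

mol C = 0.3686 g CO₂ ÷ 44.009 g/mol = 0.0083756 mol
mol H = 2 × 0.07545 g H₂O ÷ 18.015 g/mol = 0.0083764 mol
From the AgCl data: mol Cl per gram of compound = (0.7440 ÷ 143.318) ÷ 0.2516 = 0.020633 mol/g, so in the 0.4060 g combustion sample mol Cl = 0.0083770 mol
Divide by the smallest (0.0083756 mol): C 1.000, H 1.000, Cl 1.000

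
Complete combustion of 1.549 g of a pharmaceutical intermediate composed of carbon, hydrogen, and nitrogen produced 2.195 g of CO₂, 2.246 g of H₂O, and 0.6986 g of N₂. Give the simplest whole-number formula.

CH5N

mol C = 2.195 g CO₂ ÷ 44.009 g/mol = 0.049876 mol
mol H = 2 × 2.246 g H₂O ÷ 18.015 g/mol = 0.24935 mol
mol N = 2 × 0.6986 g N₂ ÷ 28.014 g/mol = 0.049875 mol
Divide by the smallest (0.049875 mol): C 1.000, H 4.999, N 1.000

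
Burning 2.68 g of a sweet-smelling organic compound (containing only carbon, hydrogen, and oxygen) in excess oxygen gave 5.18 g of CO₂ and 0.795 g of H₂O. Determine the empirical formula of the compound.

C8H6O5

mol C = 5.18 g CO₂ ÷ 44.009 g/mol = 0.1177 mol
mol H = 2 × 0.795 g H₂O ÷ 18.015 g/mol = 0.08826 mol
mass O = 2.68 − (1.414 + 0.08897) = 1.177 g → mol O = 1.177 ÷ 15.999 = 0.07359 mol
Divide by the smallest (0.07359 mol): C 1.600, H 1.199, O 1.000
Multiplying each by 5 gives whole numbers: C 8.00, H 6.00, O 5.00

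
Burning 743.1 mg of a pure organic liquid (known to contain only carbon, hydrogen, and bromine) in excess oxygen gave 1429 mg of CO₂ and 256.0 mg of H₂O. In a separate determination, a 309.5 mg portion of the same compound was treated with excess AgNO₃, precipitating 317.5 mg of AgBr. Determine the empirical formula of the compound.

mol C = 1.429 g CO₂ ÷ 44.009 g/mol = 0.032471 mol
mol H = 2 × 0.2560 g H₂O ÷ 18.015 g/mol = 0.028421 mol
From the AgBr data: mol Br per gram of compound = (0.3175 ÷ 187.772) ÷ 0.3095 = 0.0054633 mol/g, so in the 0.7431 g combustion sample mol Br = 0.0040598 mol
Divide by the smallest (0.0040598 mol): C 7.998, H 7.001, Br 1.000

C8H7Br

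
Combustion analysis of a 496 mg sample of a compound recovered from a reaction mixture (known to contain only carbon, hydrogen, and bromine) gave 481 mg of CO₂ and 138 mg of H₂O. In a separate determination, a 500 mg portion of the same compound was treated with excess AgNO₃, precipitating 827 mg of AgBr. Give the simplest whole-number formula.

mol C = 0.481 g CO₂ ÷ 44.009 g/mol = 0.01093 mol
mol H = 2 × 0.138 g H₂O ÷ 18.015 g/mol = 0.01532 mol
From the AgBr data: mol Br per gram of compound = (0.827 ÷ 187.772) ÷ 0.500 = 0.008809 mol/g, so in the 0.496 g combustion sample mol Br = 0.004369 mol
Divide by the smallest (0.004369 mol): C 2.502, H 3.507, Br 1.000
Multiplying each by 2 gives whole numbers: C 5.00, H 7.01, Br 2.00

C5H7Br2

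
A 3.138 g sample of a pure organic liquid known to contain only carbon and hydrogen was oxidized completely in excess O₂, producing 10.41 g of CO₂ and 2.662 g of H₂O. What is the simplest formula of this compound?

C4H5

mol C = 10.41 g CO₂ ÷ 44.009 g/mol = 0.23654 mol
mol H = 2 × 2.662 g H₂O ÷ 18.015 g/mol = 0.29553 mol
Divide by the smallest (0.23654 mol): C 1.000, H 1.249
Multiplying each by 4 gives whole numbers: C 4.00, H 5.00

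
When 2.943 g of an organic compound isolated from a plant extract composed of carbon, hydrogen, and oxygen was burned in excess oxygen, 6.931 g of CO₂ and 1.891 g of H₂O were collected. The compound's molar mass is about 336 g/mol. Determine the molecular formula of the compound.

C18H24O6

mol C = 6.931 g CO₂ ÷ 44.009 g/mol = 0.15749 mol
mol H = 2 × 1.891 g H₂O ÷ 18.015 g/mol = 0.20994 mol
mass O = 2.943 − (1.8916 + 0.21162) = 0.83977 g → mol O = 0.83977 ÷ 15.999 = 0.052489 mol
Divide by the smallest (0.052489 mol): C 3.000, H 4.000, O 1.000
Empirical formula: C3H4O
Empirical-formula mass = 56.06 g/mol; 336 ÷ 56.06 ≈ 6, so the molecular formula is C18H24O6.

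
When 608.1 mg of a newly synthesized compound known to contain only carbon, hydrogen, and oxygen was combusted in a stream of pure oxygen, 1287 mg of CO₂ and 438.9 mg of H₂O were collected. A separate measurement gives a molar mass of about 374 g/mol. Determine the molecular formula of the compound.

mol C = 1.287 g CO₂ ÷ 44.009 g/mol = 0.029244 mol
mol H = 2 × 0.4389 g H₂O ÷ 18.015 g/mol = 0.048726 mol
mass O = 0.6081 − (0.35125 + 0.049116) = 0.20773 g → mol O = 0.20773 ÷ 15.999 = 0.012984 mol
Divide by the smallest (0.012984 mol): C 2.252, H 3.753, O 1.000
Multiplying each by 4 gives whole numbers: C 9.01, H 15.01, O 4.00
Empirical formula: C9H15O4
Empirical-formula mass = 187.22 g/mol; 374 ÷ 187.22 ≈ 2, so the molecular formula is C18H30O8.

C18H30O8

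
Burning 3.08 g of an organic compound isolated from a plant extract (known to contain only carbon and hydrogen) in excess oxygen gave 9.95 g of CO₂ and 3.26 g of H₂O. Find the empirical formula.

C5H8

mol C = 9.95 g CO₂ ÷ 44.009 g/mol = 0.2261 mol
mol H = 2 × 3.26 g H₂O ÷ 18.015 g/mol = 0.3619 mol
Divide by the smallest (0.2261 mol): C 1.000, H 1.601
Multiplying each by 5 gives whole numbers: C 5.00, H 8.00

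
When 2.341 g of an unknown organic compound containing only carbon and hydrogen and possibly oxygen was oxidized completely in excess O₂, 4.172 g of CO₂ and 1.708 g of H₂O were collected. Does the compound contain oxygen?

yes

mol C = 4.172 g CO₂ ÷ 44.009 g/mol = 0.094799 mol
mol H = 2 × 1.708 g H₂O ÷ 18.015 g/mol = 0.18962 mol
C and H account for only 1.3298 g of the 2.341 g sample; the remaining 1.0112 g must be oxygen.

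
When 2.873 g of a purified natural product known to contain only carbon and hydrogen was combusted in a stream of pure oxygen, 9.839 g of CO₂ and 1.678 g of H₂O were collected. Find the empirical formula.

mol C = 9.839 g CO₂ ÷ 44.009 g/mol = 0.22357 mol
mol H = 2 × 1.678 g H₂O ÷ 18.015 g/mol = 0.18629 mol
Divide by the smallest (0.18629 mol): C 1.200, H 1.000
Multiplying each by 5 gives whole numbers: C 6.00, H 5.00

C6H5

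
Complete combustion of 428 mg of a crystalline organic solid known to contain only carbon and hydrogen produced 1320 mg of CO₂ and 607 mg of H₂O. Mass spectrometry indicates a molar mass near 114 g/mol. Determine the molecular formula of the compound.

mol C = 1.32 g CO₂ ÷ 44.009 g/mol = 0.02999 mol
mol H = 2 × 0.607 g H₂O ÷ 18.015 g/mol = 0.06739 mol
Divide by the smallest (0.02999 mol): C 1.000, H 2.247
Multiplying each by 4 gives whole numbers: C 4.00, H 8.99
Empirical formula: C4H9
Empirical-formula mass = 57.12 g/mol; 114 ÷ 57.12 ≈ 2, so the molecular formula is C8H18.

C8H18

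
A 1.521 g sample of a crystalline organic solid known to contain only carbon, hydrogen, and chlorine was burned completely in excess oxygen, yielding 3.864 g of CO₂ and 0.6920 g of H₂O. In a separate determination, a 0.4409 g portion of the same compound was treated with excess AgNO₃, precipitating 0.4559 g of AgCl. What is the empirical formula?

mol C = 3.864 g CO₂ ÷ 44.009 g/mol = 0.087800 mol
mol H = 2 × 0.6920 g H₂O ÷ 18.015 g/mol = 0.076825 mol
From the AgCl data: mol Cl per gram of compound = (0.4559 ÷ 143.318) ÷ 0.4409 = 0.0072149 mol/g, so in the 1.521 g combustion sample mol Cl = 0.010974 mol
Divide by the smallest (0.010974 mol): C 8.001, H 7.001, Cl 1.000

C8H7Cl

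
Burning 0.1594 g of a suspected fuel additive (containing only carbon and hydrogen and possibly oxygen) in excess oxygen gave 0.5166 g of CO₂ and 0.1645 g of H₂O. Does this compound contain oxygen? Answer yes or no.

mol C = 0.5166 g CO₂ ÷ 44.009 g/mol = 0.011739 mol
mol H = 2 × 0.1645 g H₂O ÷ 18.015 g/mol = 0.018263 mol
C and H together account for 0.15940 g — essentially the entire 0.1594 g sample — so the compound contains no oxygen.

no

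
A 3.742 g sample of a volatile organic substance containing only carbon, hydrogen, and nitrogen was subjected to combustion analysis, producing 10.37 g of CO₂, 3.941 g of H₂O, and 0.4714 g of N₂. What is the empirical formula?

C7H13N

mol C = 10.37 g CO₂ ÷ 44.009 g/mol = 0.23563 mol
mol H = 2 × 3.941 g H₂O ÷ 18.015 g/mol = 0.43752 mol
mol N = 2 × 0.4714 g N₂ ÷ 28.014 g/mol = 0.033655 mol
Divide by the smallest (0.033655 mol): C 7.002, H 13.000, N 1.000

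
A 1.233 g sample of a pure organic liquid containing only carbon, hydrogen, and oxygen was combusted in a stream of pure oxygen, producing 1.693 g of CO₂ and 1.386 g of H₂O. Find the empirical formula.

mol C = 1.693 g CO₂ ÷ 44.009 g/mol = 0.038469 mol
mol H = 2 × 1.386 g H₂O ÷ 18.015 g/mol = 0.15387 mol
mass O = 1.233 − (0.46206 + 0.15510) = 0.61584 g → mol O = 0.61584 ÷ 15.999 = 0.038492 mol
Divide by the smallest (0.038469 mol): C 1.000, H 4.000, O 1.001

CH4O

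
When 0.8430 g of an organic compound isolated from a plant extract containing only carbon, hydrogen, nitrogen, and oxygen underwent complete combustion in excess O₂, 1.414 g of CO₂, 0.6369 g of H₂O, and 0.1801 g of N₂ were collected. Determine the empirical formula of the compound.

mol C = 1.414 g CO₂ ÷ 44.009 g/mol = 0.032130 mol
mol H = 2 × 0.6369 g H₂O ÷ 18.015 g/mol = 0.070708 mol
mol N = 2 × 0.1801 g N₂ ÷ 28.014 g/mol = 0.012858 mol
mass O = 0.8430 − (0.38591 + 0.071273 + 0.18010) = 0.20572 g → mol O = 0.20572 ÷ 15.999 = 0.012858 mol
Divide by the smallest (0.012858 mol): C 2.499, H 5.499, N 1.000, O 1.000
Multiplying each by 2 gives whole numbers: C 5.00, H 11.00, N 2.00, O 2.00

C5H11N2O2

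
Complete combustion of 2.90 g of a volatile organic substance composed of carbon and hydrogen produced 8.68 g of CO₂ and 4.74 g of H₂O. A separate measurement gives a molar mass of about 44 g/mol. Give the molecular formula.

mol C = 8.68 g CO₂ ÷ 44.009 g/mol = 0.1972 mol
mol H = 2 × 4.74 g H₂O ÷ 18.015 g/mol = 0.5262 mol
Divide by the smallest (0.1972 mol): C 1.000, H 2.668
Multiplying each by 3 gives whole numbers: C 3.00, H 8.00
Empirical formula: C3H8
Empirical-formula mass = 44.10 g/mol; 44 ÷ 44.10 ≈ 1, so the molecular formula is C3H8.

C3H8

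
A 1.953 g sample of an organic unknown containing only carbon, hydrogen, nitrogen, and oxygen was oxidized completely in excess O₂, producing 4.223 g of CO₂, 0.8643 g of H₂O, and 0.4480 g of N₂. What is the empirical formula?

mol C = 4.223 g CO₂ ÷ 44.009 g/mol = 0.095958 mol
mol H = 2 × 0.8643 g H₂O ÷ 18.015 g/mol = 0.095953 mol
mol N = 2 × 0.4480 g N₂ ÷ 28.014 g/mol = 0.031984 mol
mass O = 1.953 − (1.1525 + 0.096721 + 0.44800) = 0.25573 g → mol O = 0.25573 ÷ 15.999 = 0.015984 mol
Divide by the smallest (0.015984 mol): C 6.003, H 6.003, N 2.001, O 1.000

C6H6N2O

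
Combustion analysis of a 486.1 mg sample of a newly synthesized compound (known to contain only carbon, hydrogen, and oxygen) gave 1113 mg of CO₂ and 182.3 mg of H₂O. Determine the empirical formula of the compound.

C5H4O2

mol C = 1.113 g CO₂ ÷ 44.009 g/mol = 0.025290 mol
mol H = 2 × 0.1823 g H₂O ÷ 18.015 g/mol = 0.020239 mol
mass O = 0.4861 − (0.30376 + 0.020401) = 0.16194 g → mol O = 0.16194 ÷ 15.999 = 0.010122 mol
Divide by the smallest (0.010122 mol): C 2.499, H 2.000, O 1.000
Multiplying each by 2 gives whole numbers: C 5.00, H 4.00, O 2.00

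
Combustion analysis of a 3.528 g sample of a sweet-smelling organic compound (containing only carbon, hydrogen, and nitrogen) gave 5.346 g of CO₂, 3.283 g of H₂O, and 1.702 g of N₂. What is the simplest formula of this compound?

CH3N

mol C = 5.346 g CO₂ ÷ 44.009 g/mol = 0.12148 mol
mol H = 2 × 3.283 g H₂O ÷ 18.015 g/mol = 0.36447 mol
mol N = 2 × 1.702 g N₂ ÷ 28.014 g/mol = 0.12151 mol
Divide by the smallest (0.12148 mol): C 1.000, H 3.000, N 1.000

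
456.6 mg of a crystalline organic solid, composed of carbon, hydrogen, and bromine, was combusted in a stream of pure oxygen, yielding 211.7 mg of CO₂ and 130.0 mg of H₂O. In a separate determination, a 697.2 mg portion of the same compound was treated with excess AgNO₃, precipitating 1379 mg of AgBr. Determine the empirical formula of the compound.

CH3Br

mol C = 0.2117 g CO₂ ÷ 44.009 g/mol = 0.0048104 mol
mol H = 2 × 0.1300 g H₂O ÷ 18.015 g/mol = 0.014432 mol
From the AgBr data: mol Br per gram of compound = (1.379 ÷ 187.772) ÷ 0.6972 = 0.010534 mol/g, so in the 0.4566 g combustion sample mol Br = 0.0048096 mol
Divide by the smallest (0.0048096 mol): C 1.000, H 3.001, Br 1.000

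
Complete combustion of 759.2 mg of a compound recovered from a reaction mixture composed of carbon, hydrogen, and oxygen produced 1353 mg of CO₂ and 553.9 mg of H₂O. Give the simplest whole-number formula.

C3H6O2

mol C = 1.353 g CO₂ ÷ 44.009 g/mol = 0.030744 mol
mol H = 2 × 0.5539 g H₂O ÷ 18.015 g/mol = 0.061493 mol
mass O = 0.7592 − (0.36926 + 0.061985) = 0.32795 g → mol O = 0.32795 ÷ 15.999 = 0.020498 mol
Divide by the smallest (0.020498 mol): C 1.500, H 3.000, O 1.000
Multiplying each by 2 gives whole numbers: C 3.00, H 6.00, O 2.00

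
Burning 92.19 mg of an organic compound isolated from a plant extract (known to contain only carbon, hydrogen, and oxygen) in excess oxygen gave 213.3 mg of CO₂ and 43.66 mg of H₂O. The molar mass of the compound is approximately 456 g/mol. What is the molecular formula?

C24H24O9

mol C = 0.2133 g CO₂ ÷ 44.009 g/mol = 0.0048467 mol
mol H = 2 × 0.04366 g H₂O ÷ 18.015 g/mol = 0.0048471 mol
mass O = 0.09219 − (0.058214 + 0.0048858) = 0.029090 g → mol O = 0.029090 ÷ 15.999 = 0.0018182 mol
Divide by the smallest (0.0018182 mol): C 2.666, H 2.666, O 1.000
Multiplying each by 3 gives whole numbers: C 8.00, H 8.00, O 3.00
Empirical formula: C8H8O3
Empirical-formula mass = 152.15 g/mol; 456 ÷ 152.15 ≈ 3, so the molecular formula is C24H24O9.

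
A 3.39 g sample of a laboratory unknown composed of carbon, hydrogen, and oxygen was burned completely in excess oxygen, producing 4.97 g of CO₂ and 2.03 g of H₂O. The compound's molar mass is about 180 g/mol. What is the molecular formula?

mol C = 4.97 g CO₂ ÷ 44.009 g/mol = 0.1129 mol
mol H = 2 × 2.03 g H₂O ÷ 18.015 g/mol = 0.2254 mol
mass O = 3.39 − (1.356 + 0.2272) = 1.806 g → mol O = 1.806 ÷ 15.999 = 0.1129 mol
Divide by the smallest (0.1129 mol): C 1.000, H 1.996, O 1.000
Empirical formula: CH2O
Empirical-formula mass = 30.03 g/mol; 180 ÷ 30.03 ≈ 6, so the molecular formula is C6H12O6.

C6H12O6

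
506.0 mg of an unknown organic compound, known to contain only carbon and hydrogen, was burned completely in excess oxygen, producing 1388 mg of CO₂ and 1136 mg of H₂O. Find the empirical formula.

mol C = 1.388 g CO₂ ÷ 44.009 g/mol = 0.031539 mol
mol H = 2 × 1.136 g H₂O ÷ 18.015 g/mol = 0.12612 mol
Divide by the smallest (0.031539 mol): C 1.000, H 3.999

CH4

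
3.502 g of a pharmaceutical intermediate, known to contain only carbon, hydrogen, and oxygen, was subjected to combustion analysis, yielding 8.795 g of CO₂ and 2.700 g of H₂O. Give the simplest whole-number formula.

mol C = 8.795 g CO₂ ÷ 44.009 g/mol = 0.19985 mol
mol H = 2 × 2.700 g H₂O ÷ 18.015 g/mol = 0.29975 mol
mass O = 3.502 − (2.4003 + 0.30215) = 0.79951 g → mol O = 0.79951 ÷ 15.999 = 0.049972 mol
Divide by the smallest (0.049972 mol): C 3.999, H 5.998, O 1.000

C4H6O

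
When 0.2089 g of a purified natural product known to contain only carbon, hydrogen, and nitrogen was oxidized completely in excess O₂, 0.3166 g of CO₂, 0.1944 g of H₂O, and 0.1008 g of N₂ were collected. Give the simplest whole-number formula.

CH3N

mol C = 0.3166 g CO₂ ÷ 44.009 g/mol = 0.0071940 mol
mol H = 2 × 0.1944 g H₂O ÷ 18.015 g/mol = 0.021582 mol
mol N = 2 × 0.1008 g N₂ ÷ 28.014 g/mol = 0.0071964 mol
Divide by the smallest (0.0071940 mol): C 1.000, H 3.000, N 1.000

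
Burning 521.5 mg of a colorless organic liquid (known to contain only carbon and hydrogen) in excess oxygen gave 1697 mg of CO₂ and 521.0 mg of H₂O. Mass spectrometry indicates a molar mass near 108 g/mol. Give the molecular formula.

C8H12

mol C = 1.697 g CO₂ ÷ 44.009 g/mol = 0.038560 mol
mol H = 2 × 0.5210 g H₂O ÷ 18.015 g/mol = 0.057841 mol
Divide by the smallest (0.038560 mol): C 1.000, H 1.500
Multiplying each by 2 gives whole numbers: C 2.00, H 3.00
Empirical formula: C2H3
Empirical-formula mass = 27.05 g/mol; 108 ÷ 27.05 ≈ 4, so the molecular formula is C8H12.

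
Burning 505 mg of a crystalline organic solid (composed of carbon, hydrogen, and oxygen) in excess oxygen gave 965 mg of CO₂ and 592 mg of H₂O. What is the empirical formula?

C2H6O

mol C = 0.965 g CO₂ ÷ 44.009 g/mol = 0.02193 mol
mol H = 2 × 0.592 g H₂O ÷ 18.015 g/mol = 0.06572 mol
mass O = 0.505 − (0.2634 + 0.06625) = 0.1754 g → mol O = 0.1754 ÷ 15.999 = 0.01096 mol
Divide by the smallest (0.01096 mol): C 2.000, H 5.995, O 1.000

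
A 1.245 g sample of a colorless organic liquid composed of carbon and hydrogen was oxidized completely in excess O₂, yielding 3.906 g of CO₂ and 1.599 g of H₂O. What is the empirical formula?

mol C = 3.906 g CO₂ ÷ 44.009 g/mol = 0.088755 mol
mol H = 2 × 1.599 g H₂O ÷ 18.015 g/mol = 0.17752 mol
Divide by the smallest (0.088755 mol): C 1.000, H 2.000

CH2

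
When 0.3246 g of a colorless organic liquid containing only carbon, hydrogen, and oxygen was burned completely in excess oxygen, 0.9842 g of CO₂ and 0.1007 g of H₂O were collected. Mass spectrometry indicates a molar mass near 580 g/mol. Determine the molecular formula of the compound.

mol C = 0.9842 g CO₂ ÷ 44.009 g/mol = 0.022364 mol
mol H = 2 × 0.1007 g H₂O ÷ 18.015 g/mol = 0.011180 mol
mass O = 0.3246 − (0.26861 + 0.011269) = 0.044722 g → mol O = 0.044722 ÷ 15.999 = 0.0027953 mol
Divide by the smallest (0.0027953 mol): C 8.000, H 3.999, O 1.000
Empirical formula: C8H4O
Empirical-formula mass = 116.12 g/mol; 580 ÷ 116.12 ≈ 5, so the molecular formula is C40H20O5.

C40H20O5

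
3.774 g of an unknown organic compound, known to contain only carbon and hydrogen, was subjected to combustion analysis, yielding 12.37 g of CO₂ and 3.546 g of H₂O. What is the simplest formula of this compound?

mol C = 12.37 g CO₂ ÷ 44.009 g/mol = 0.28108 mol
mol H = 2 × 3.546 g H₂O ÷ 18.015 g/mol = 0.39367 mol
Divide by the smallest (0.28108 mol): C 1.000, H 1.401
Multiplying each by 5 gives whole numbers: C 5.00, H 7.00

C5H7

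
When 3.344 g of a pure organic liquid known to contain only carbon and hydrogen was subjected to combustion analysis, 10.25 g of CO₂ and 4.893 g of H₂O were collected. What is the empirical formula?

C3H7

mol C = 10.25 g CO₂ ÷ 44.009 g/mol = 0.23291 mol
mol H = 2 × 4.893 g H₂O ÷ 18.015 g/mol = 0.54321 mol
Divide by the smallest (0.23291 mol): C 1.000, H 2.332
Multiplying each by 3 gives whole numbers: C 3.00, H 7.00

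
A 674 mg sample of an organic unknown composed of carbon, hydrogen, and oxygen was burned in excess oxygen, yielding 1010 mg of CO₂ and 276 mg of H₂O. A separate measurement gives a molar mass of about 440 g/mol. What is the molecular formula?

C15H20O15

mol C = 1.01 g CO₂ ÷ 44.009 g/mol = 0.02295 mol
mol H = 2 × 0.276 g H₂O ÷ 18.015 g/mol = 0.03064 mol
mass O = 0.674 − (0.2757 + 0.03089) = 0.3675 g → mol O = 0.3675 ÷ 15.999 = 0.02297 mol
Divide by the smallest (0.02295 mol): C 1.000, H 1.335, O 1.001
Multiplying each by 3 gives whole numbers: C 3.00, H 4.01, O 3.00
Empirical formula: C3H4O3
Empirical-formula mass = 88.06 g/mol; 440 ÷ 88.06 ≈ 5, so the molecular formula is C15H20O15.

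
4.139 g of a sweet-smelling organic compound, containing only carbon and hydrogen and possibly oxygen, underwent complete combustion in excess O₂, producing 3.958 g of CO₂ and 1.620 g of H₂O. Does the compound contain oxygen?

yes

mol C = 3.958 g CO₂ ÷ 44.009 g/mol = 0.089936 mol
mol H = 2 × 1.620 g H₂O ÷ 18.015 g/mol = 0.17985 mol
C and H account for only 1.2615 g of the 4.139 g sample; the remaining 2.8775 g must be oxygen.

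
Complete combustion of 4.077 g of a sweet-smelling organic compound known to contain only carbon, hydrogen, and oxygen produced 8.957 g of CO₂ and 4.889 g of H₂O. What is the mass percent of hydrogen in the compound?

13.42%

mol C = 8.957 g CO₂ ÷ 44.009 g/mol = 0.20353 mol
mol H = 2 × 4.889 g H₂O ÷ 18.015 g/mol = 0.54277 mol
mass O = 4.077 − (2.4446 + 0.54711) = 1.0853 g → mol O = 1.0853 ÷ 15.999 = 0.067837 mol
mass % H = 0.54711 g ÷ 4.077 g × 100%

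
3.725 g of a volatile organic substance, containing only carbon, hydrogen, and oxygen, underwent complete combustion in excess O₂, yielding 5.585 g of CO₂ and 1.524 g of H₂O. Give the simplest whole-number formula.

mol C = 5.585 g CO₂ ÷ 44.009 g/mol = 0.12691 mol
mol H = 2 × 1.524 g H₂O ÷ 18.015 g/mol = 0.16919 mol
mass O = 3.725 − (1.5243 + 0.17055) = 2.0302 g → mol O = 2.0302 ÷ 15.999 = 0.12689 mol
Divide by the smallest (0.12689 mol): C 1.000, H 1.333, O 1.000
Multiplying each by 3 gives whole numbers: C 3.00, H 4.00, O 3.00

C3H4O3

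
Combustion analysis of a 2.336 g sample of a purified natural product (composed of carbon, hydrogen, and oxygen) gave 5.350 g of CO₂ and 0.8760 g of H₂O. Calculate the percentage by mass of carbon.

mol C = 5.350 g CO₂ ÷ 44.009 g/mol = 0.12157 mol
mol H = 2 × 0.8760 g H₂O ÷ 18.015 g/mol = 0.097252 mol
mass O = 2.336 − (1.4601 + 0.098030) = 0.77784 g → mol O = 0.77784 ÷ 15.999 = 0.048618 mol
mass % C = 1.4601 g ÷ 2.336 g × 100%

62.51%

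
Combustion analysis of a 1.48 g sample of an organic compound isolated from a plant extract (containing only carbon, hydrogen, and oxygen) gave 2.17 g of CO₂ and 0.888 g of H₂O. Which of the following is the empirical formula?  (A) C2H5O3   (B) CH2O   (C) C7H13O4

mol C = 2.17 g CO₂ ÷ 44.009 g/mol = 0.04931 mol
mol H = 2 × 0.888 g H₂O ÷ 18.015 g/mol = 0.09858 mol
mass O = 1.48 − (0.5922 + 0.09937) = 0.7884 g → mol O = 0.7884 ÷ 15.999 = 0.04928 mol
Divide by the smallest (0.04928 mol): C 1.001, H 2.001, O 1.000

(B) CH2O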